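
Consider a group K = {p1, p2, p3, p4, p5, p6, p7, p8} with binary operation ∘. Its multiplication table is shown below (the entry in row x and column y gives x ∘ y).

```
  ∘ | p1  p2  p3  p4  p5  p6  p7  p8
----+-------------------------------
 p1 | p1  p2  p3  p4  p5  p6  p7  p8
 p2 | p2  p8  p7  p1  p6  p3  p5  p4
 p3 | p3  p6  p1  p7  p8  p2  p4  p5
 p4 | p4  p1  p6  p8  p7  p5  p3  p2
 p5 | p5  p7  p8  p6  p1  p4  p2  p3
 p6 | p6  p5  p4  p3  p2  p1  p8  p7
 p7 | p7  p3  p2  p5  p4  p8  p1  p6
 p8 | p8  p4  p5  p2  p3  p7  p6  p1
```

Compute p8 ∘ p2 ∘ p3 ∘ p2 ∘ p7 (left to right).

p2

p8 ∘ p2 = p4
p4 ∘ p3 = p6
p6 ∘ p2 = p5
p5 ∘ p7 = p2
(Structurally, K here is isomorphic to the dihedral group D_4.)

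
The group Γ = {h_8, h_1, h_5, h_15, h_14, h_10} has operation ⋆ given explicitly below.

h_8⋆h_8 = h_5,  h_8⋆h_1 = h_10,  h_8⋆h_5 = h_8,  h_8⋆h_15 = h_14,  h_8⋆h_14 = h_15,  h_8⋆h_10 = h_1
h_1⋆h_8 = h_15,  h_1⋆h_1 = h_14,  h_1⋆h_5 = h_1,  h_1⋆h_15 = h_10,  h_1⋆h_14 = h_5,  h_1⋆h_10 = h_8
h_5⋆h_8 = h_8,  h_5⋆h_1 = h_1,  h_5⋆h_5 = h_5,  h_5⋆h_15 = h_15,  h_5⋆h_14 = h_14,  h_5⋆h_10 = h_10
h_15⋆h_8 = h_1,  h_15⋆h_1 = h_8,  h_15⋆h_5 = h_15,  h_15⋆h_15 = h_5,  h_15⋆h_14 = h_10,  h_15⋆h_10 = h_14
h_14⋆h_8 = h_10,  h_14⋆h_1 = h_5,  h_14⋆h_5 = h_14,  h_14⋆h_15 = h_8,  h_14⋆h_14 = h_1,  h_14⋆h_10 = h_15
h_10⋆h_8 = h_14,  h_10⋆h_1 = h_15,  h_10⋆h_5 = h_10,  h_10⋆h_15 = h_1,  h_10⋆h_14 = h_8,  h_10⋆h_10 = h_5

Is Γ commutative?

No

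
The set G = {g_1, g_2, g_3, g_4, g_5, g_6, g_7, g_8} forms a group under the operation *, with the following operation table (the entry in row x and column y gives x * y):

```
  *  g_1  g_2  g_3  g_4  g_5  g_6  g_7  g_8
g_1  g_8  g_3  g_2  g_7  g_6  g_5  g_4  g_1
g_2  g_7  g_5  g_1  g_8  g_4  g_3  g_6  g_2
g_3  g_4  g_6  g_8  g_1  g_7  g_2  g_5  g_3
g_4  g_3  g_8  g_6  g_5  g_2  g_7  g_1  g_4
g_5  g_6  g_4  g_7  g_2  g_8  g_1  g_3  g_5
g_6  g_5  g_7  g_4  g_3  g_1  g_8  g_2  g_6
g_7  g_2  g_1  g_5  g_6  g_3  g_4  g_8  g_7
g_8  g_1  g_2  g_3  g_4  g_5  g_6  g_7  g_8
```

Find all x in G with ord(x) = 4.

{g_2, g_4}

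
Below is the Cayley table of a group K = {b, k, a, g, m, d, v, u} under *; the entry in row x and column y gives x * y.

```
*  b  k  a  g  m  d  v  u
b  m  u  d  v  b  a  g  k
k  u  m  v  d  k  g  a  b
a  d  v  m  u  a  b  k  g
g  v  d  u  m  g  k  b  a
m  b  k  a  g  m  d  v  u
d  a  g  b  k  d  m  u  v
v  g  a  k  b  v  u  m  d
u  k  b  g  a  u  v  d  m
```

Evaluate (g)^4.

g^1 = g
g^2 = g * g = m
g^3 = m * g = g
g^4 = g * g = m

m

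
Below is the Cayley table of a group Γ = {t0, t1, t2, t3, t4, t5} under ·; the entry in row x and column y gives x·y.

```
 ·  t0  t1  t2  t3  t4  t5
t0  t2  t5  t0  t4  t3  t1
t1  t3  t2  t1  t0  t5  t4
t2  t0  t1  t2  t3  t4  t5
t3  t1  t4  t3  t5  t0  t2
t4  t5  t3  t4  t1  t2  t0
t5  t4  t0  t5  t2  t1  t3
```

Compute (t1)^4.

t2

t1^1 = t1
t1^2 = t1·t1 = t2
t1^3 = t2·t1 = t1
t1^4 = t1·t1 = t2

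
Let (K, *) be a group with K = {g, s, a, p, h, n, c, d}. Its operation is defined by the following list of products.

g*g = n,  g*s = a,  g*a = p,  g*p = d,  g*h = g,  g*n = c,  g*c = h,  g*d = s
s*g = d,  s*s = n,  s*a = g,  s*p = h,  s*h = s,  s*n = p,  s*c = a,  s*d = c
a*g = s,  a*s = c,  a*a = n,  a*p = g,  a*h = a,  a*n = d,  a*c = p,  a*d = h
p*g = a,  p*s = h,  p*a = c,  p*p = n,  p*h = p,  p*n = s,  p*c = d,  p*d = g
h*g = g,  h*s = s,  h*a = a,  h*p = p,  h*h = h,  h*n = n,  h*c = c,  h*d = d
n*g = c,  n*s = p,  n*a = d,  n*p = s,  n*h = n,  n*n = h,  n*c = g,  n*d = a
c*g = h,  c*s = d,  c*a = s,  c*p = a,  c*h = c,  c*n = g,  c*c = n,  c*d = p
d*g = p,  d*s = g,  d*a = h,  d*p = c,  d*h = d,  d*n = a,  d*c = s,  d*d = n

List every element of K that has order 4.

Identity is h. Compute the order of each non-identity element by repeated multiplication:
  g: g → n → c → h  (order 4)
  s: s → n → p → h  (order 4)
  a: a → n → d → h  (order 4)
  p: p → n → s → h  (order 4)
  n: n → h  (order 2)
  c: c → n → g → h  (order 4)
  d: d → n → a → h  (order 4)
Elements of order 4: {a, c, d, g, p, s}.

{a, c, d, g, p, s}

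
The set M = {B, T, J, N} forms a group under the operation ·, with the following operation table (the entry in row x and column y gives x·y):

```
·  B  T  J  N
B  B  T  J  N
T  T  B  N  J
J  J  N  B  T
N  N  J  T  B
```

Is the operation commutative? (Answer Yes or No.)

Yes

Check whether the table is symmetric across its main diagonal.
Every entry (row x, col y) equals the entry (row y, col x), so M is abelian.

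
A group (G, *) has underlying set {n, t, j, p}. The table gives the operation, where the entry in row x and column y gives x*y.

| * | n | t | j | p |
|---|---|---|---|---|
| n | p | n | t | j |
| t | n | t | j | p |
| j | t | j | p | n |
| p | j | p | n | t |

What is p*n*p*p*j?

p*n = j
j*p = n
n*p = j
j*j = p

p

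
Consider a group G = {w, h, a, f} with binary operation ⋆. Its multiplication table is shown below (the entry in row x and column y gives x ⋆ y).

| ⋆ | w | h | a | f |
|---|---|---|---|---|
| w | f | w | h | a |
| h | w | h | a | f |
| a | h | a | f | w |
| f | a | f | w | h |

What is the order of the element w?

The identity element is h (its row matches the header).
w^1 = w
w^2 = w ⋆ w = f
w^3 = f ⋆ w = a
w^4 = a ⋆ w = h
The first power of w equal to the identity is w^4, so ord(w) = 4.

4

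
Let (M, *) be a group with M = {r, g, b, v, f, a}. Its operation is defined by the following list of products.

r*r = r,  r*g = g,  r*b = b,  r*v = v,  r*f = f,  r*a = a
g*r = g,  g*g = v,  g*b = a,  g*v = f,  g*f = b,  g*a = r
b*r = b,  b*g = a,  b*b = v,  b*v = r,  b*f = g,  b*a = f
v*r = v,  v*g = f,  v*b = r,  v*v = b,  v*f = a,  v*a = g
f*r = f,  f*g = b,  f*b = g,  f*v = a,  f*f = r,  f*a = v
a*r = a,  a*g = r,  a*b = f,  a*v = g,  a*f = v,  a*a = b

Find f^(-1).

First locate the identity: row r matches the header, so r is the identity.
Scan row f for r: f*f = r. Hence f^(-1) = f.

f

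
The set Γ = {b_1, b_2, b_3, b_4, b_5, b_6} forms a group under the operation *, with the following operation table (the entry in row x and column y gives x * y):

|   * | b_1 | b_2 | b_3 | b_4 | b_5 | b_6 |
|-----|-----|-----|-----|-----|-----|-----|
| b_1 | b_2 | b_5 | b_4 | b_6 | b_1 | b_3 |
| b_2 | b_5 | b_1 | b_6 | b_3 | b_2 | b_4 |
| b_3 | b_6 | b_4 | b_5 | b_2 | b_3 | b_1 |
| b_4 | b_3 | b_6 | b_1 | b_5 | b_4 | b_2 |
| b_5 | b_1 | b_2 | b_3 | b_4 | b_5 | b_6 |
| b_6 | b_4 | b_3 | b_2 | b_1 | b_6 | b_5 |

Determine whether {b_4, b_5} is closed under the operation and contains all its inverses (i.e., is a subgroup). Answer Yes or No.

Yes

{b_4, b_5} contains the identity b_5.
Checking products: every product of two elements of {b_4, b_5} (read from the table) lies in {b_4, b_5}, so the set is closed.
In a finite group, a nonempty closed subset is a subgroup. So {b_4, b_5} ≤ Γ.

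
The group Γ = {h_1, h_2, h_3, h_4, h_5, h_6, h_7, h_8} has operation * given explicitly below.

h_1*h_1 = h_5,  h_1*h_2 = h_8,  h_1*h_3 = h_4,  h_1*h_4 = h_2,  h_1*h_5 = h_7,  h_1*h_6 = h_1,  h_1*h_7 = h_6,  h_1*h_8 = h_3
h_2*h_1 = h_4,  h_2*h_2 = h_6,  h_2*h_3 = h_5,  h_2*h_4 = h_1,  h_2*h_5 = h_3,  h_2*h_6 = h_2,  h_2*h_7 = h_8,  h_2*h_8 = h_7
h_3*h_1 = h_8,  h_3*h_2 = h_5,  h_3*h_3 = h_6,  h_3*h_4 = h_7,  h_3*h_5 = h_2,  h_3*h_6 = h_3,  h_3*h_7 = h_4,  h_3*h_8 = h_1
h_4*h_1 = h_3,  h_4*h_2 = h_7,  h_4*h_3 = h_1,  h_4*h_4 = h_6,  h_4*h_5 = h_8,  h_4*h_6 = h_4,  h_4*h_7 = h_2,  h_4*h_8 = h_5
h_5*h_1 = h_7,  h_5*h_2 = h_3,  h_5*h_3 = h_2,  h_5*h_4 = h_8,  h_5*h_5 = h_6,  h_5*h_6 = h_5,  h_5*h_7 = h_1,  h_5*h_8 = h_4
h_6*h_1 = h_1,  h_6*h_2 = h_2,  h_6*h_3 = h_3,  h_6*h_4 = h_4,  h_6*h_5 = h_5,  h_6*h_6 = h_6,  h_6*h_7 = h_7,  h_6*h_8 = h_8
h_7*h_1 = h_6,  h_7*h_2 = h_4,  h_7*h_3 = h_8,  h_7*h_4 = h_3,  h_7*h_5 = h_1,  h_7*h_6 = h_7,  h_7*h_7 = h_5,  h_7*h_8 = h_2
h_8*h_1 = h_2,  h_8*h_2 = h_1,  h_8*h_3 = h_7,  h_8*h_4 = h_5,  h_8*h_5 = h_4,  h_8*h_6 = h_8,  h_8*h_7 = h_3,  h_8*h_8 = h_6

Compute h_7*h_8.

Read row h_7, column h_8: h_7*h_8 = h_2.

h_2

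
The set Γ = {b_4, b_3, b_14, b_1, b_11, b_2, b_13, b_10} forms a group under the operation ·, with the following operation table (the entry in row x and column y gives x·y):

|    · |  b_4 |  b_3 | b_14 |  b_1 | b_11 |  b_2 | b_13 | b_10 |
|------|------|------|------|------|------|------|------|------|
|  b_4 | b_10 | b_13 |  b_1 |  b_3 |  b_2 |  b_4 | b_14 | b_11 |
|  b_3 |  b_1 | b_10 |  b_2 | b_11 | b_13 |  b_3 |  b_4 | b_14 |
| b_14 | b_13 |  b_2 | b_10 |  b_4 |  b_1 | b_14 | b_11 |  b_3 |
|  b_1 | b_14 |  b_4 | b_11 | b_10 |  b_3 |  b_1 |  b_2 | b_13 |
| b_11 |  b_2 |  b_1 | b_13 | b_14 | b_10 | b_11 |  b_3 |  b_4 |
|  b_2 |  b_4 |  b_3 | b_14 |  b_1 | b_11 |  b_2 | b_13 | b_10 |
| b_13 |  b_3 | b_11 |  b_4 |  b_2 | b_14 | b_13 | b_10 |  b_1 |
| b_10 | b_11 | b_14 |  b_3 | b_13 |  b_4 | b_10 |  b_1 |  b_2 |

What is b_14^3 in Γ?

b_14^1 = b_14
b_14^2 = b_14·b_14 = b_10
b_14^3 = b_10·b_14 = b_3

b_3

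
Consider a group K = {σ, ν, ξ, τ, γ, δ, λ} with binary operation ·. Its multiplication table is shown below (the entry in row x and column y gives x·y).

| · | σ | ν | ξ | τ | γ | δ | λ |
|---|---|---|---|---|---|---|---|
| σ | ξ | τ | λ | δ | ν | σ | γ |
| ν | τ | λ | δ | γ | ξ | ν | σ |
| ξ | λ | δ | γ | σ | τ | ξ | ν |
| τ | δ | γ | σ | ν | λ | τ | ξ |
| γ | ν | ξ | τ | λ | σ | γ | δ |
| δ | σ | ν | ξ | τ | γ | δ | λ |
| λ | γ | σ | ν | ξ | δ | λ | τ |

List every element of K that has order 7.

{γ, λ, ν, ξ, σ, τ}

Identity is δ. Compute the order of each non-identity element by repeated multiplication:
  σ: σ → ξ → λ → γ → ν → τ → δ  (order 7)
  ν: ν → λ → σ → τ → γ → ξ → δ  (order 7)
  ξ: ξ → γ → τ → σ → λ → ν → δ  (order 7)
  τ: τ → ν → γ → λ → ξ → σ → δ  (order 7)
  γ: γ → σ → ν → ξ → τ → λ → δ  (order 7)
  λ: λ → τ → ξ → ν → σ → γ → δ  (order 7)
Elements of order 7: {γ, λ, ν, ξ, σ, τ}.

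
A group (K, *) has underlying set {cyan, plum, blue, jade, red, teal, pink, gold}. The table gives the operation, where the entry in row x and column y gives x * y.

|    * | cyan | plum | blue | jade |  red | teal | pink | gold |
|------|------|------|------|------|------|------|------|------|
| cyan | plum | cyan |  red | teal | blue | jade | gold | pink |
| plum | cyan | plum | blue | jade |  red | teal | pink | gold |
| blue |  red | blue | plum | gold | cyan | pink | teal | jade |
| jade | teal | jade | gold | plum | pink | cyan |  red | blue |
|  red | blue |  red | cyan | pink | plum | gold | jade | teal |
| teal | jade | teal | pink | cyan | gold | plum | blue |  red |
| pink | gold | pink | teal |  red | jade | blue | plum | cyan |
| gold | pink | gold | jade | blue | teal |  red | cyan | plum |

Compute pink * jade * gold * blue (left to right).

pink * jade = red
red * gold = teal
teal * blue = pink
(Structurally, K here is isomorphic to the elementary abelian group (Z_2)^3.)

pink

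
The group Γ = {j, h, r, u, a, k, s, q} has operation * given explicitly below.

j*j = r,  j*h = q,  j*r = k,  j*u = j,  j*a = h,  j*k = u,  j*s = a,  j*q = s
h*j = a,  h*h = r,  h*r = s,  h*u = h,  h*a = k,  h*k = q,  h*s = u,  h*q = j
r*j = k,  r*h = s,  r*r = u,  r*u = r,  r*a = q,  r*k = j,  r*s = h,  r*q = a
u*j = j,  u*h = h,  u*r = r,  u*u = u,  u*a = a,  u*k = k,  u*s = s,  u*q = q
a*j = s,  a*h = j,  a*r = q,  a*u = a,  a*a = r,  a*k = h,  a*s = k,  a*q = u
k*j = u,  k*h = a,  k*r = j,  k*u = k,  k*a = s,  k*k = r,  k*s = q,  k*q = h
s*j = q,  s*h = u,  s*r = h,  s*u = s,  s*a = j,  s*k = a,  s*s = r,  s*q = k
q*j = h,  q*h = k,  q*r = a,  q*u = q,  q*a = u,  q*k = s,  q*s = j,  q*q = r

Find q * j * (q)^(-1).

k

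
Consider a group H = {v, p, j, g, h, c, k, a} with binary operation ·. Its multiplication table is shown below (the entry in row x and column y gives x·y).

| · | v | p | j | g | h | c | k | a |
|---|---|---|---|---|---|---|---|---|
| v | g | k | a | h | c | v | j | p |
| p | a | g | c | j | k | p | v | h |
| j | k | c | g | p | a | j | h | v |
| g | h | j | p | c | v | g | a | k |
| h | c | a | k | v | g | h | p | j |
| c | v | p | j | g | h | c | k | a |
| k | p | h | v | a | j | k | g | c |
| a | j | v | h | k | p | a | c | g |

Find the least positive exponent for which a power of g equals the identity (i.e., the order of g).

The identity element is c (its row matches the header).
g^1 = g
g^2 = g·g = c
The first power of g equal to the identity is g^2, so ord(g) = 2.

2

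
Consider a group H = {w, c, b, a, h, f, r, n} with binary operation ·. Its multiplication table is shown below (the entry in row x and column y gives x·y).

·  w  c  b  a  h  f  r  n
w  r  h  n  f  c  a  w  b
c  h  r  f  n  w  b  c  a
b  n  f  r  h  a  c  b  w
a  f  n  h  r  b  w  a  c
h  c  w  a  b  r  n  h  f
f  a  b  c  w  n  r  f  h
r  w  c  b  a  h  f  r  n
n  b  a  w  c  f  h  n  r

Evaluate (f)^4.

f^1 = f
f^2 = f·f = r
f^3 = r·f = f
f^4 = f·f = r

r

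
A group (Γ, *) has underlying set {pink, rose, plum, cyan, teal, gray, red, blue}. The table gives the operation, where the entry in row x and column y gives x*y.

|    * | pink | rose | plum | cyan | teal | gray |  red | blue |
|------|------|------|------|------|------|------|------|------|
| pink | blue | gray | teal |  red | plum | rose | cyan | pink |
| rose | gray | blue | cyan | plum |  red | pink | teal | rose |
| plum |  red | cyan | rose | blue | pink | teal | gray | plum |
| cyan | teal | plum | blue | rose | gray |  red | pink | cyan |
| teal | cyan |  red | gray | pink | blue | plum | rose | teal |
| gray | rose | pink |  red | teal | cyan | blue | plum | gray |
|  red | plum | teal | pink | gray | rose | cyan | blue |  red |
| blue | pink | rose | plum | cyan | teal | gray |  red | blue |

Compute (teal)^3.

teal^1 = teal
teal^2 = teal*teal = blue
teal^3 = blue*teal = teal
(Structurally, Γ here is isomorphic to the dihedral group D_4.)

teal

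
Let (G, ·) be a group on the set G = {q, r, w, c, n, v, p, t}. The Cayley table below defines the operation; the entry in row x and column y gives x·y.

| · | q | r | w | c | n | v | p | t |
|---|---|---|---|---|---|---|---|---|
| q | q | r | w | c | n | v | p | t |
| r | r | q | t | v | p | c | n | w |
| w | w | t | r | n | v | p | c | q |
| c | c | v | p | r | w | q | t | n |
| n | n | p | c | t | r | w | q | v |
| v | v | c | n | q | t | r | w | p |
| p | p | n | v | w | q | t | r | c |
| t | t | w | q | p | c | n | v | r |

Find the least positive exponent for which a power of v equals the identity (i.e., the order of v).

4

The identity element is q (its row matches the header).
v^1 = v
v^2 = v·v = r
v^3 = r·v = c
v^4 = c·v = q
The first power of v equal to the identity is v^4, so ord(v) = 4.
(Structurally, G here is isomorphic to the quaternion group Q_8.)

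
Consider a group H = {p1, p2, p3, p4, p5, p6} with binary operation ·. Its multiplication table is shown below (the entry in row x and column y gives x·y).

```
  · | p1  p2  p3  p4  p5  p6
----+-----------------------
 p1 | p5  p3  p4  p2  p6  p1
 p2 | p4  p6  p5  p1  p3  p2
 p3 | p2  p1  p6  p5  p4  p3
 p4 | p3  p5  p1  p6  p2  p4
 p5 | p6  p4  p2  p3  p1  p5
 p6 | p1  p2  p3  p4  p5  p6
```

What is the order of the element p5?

3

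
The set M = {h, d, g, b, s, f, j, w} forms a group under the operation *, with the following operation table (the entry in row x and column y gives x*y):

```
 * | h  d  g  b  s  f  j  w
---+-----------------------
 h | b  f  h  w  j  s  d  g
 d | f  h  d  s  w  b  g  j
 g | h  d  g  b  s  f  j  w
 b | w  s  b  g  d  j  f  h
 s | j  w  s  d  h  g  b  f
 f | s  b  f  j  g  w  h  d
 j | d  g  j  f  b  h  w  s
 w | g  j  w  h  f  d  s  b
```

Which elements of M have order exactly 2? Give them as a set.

Identity is g. Compute the order of each non-identity element by repeated multiplication:
  h: h → b → w → g  (order 4)
  d: d → h → f → b → s → w → j → g  (order 8)
  b: b → g  (order 2)
  s: s → h → j → b → d → w → f → g  (order 8)
  f: f → w → d → b → j → h → s → g  (order 8)
  j: j → w → s → b → f → h → d → g  (order 8)
  w: w → b → h → g  (order 4)
Elements of order 2: {b}.
(Structurally, M here is isomorphic to the cyclic group Z_8.)

{b}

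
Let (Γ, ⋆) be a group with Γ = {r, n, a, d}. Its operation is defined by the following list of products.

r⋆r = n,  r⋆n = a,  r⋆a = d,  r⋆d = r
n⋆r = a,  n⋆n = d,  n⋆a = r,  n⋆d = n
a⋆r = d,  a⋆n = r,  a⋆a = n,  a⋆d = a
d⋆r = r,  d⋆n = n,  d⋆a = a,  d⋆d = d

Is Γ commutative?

Yes

Check whether the table is symmetric across its main diagonal.
Every entry (row x, col y) equals the entry (row y, col x), so Γ is abelian.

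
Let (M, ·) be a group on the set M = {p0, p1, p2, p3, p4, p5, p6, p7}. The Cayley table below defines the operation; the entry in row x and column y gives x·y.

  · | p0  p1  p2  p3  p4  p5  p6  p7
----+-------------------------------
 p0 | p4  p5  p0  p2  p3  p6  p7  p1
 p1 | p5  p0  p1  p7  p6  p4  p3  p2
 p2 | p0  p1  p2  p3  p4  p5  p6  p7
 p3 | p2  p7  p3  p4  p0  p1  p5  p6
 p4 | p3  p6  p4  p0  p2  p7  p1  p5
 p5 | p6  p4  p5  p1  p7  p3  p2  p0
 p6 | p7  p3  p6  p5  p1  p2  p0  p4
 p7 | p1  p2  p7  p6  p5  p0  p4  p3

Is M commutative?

Check whether the table is symmetric across its main diagonal.
Every entry (row x, col y) equals the entry (row y, col x), so M is abelian.
(In fact M ≅ the cyclic group Z_8.)

Yes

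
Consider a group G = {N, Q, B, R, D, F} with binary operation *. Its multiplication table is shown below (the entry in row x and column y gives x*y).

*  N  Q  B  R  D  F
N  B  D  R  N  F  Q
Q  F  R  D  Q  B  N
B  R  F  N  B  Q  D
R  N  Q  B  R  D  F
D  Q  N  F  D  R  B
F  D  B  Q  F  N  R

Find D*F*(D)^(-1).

Q

The identity is R. In row D, the entry R sits in column D, so D^(-1) = D.
D*F = B
B*D = Q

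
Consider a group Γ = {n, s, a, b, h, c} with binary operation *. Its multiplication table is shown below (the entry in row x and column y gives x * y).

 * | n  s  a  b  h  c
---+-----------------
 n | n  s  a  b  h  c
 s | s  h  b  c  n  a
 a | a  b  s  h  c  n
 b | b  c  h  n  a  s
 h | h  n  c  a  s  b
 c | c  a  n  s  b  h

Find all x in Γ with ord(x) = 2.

{b}

Identity is n. Compute the order of each non-identity element by repeated multiplication:
  s: s → h → n  (order 3)
  a: a → s → b → h → c → n  (order 6)
  b: b → n  (order 2)
  h: h → s → n  (order 3)
  c: c → h → b → s → a → n  (order 6)
Elements of order 2: {b}.
(Structurally, Γ here is isomorphic to the cyclic group Z_6.)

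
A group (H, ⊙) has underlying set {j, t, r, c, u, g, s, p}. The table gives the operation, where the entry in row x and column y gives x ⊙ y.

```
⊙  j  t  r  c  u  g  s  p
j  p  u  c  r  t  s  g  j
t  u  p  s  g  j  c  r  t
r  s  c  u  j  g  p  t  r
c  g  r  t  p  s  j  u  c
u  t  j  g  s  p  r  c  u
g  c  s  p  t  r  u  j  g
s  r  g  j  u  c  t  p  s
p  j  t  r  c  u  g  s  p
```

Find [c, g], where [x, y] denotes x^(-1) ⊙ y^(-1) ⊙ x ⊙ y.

Identity is p; from the table c^(-1) = c and g^(-1) = r.
c ⊙ r = t
t ⊙ c = g
g ⊙ g = u

u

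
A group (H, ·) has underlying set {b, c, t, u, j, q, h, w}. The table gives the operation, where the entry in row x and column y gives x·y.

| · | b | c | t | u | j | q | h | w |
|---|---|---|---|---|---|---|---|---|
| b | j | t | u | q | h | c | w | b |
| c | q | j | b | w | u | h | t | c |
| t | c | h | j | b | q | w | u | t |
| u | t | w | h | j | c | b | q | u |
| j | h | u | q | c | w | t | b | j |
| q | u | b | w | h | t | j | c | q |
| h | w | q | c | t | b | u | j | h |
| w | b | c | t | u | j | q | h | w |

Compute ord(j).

2

The identity element is w (its row matches the header).
j^1 = j
j^2 = j·j = w
The first power of j equal to the identity is j^2, so ord(j) = 2.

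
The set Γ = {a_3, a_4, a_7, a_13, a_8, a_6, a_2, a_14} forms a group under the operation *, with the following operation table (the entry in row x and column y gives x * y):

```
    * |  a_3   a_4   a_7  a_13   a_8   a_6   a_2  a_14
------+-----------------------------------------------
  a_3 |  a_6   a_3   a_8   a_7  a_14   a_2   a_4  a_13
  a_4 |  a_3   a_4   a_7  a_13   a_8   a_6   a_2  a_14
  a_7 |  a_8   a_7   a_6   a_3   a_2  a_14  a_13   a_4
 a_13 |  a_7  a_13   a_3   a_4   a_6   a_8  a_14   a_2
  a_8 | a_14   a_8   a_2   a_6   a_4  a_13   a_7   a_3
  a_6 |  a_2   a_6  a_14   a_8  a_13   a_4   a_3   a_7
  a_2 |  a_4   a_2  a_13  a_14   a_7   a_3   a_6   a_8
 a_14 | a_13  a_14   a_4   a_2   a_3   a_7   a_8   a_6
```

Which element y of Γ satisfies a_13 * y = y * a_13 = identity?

First locate the identity: row a_4 matches the header, so a_4 is the identity.
Scan row a_13 for a_4: a_13 * a_13 = a_4. Hence a_13^(-1) = a_13.

a_13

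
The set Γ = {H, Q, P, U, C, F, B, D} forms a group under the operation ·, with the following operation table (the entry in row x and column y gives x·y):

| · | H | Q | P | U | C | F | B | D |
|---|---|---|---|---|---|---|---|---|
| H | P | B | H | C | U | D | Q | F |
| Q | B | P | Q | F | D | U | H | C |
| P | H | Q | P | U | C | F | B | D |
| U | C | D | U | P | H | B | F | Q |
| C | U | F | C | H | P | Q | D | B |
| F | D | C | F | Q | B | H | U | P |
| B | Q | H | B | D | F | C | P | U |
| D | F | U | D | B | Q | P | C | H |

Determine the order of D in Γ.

4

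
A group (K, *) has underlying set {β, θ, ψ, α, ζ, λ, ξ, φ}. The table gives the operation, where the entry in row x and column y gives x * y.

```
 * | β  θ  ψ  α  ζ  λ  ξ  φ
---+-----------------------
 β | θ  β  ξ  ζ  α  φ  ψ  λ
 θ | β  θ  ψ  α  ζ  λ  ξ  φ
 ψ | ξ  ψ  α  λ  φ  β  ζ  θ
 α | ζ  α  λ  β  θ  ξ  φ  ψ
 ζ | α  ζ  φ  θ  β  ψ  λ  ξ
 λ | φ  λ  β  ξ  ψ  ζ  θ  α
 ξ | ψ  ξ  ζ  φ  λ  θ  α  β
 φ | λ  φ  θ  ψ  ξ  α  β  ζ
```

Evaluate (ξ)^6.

ζ

ξ^1 = ξ
ξ^2 = ξ * ξ = α
ξ^3 = α * ξ = φ
ξ^4 = φ * ξ = β
ξ^5 = β * ξ = ψ
ξ^6 = ψ * ξ = ζ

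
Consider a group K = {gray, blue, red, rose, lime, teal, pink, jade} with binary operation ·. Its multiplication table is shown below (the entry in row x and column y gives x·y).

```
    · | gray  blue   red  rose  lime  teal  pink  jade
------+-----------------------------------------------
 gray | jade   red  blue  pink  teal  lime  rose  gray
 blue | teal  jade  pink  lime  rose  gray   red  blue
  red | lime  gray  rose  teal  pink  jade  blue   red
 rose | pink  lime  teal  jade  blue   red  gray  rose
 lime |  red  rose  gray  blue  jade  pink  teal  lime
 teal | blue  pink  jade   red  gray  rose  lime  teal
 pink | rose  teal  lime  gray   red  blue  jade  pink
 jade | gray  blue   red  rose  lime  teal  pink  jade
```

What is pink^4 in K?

pink^1 = pink
pink^2 = pink·pink = jade
pink^3 = jade·pink = pink
pink^4 = pink·pink = jade

jade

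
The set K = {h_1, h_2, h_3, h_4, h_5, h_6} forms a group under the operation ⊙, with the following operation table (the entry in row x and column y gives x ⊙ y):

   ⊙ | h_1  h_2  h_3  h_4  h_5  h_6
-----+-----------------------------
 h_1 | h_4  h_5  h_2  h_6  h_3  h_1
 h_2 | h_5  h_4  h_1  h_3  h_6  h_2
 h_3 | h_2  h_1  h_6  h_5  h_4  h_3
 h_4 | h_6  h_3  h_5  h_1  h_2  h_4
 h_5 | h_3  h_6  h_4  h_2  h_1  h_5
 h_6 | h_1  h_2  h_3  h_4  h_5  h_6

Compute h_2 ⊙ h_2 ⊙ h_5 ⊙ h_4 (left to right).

h_2 ⊙ h_2 = h_4
h_4 ⊙ h_5 = h_2
h_2 ⊙ h_4 = h_3

h_3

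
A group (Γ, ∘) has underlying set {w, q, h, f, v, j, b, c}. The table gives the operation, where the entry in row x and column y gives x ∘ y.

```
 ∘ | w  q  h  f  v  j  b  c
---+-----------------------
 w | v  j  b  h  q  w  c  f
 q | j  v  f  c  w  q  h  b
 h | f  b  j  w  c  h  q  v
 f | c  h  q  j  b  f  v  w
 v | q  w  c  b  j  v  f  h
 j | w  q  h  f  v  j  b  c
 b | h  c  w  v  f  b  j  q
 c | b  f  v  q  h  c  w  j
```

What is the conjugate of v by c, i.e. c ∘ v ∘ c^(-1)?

The identity is j. In row c, the entry j sits in column c, so c^(-1) = c.
c ∘ v = h
h ∘ c = v
(Structurally, Γ here is isomorphic to the dihedral group D_4.)

v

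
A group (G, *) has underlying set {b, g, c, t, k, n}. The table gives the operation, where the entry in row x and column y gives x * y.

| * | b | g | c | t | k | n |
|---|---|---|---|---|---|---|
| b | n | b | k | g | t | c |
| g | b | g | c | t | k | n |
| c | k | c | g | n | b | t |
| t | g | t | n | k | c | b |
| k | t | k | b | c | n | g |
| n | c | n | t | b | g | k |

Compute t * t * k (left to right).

t * t = k
k * k = n

n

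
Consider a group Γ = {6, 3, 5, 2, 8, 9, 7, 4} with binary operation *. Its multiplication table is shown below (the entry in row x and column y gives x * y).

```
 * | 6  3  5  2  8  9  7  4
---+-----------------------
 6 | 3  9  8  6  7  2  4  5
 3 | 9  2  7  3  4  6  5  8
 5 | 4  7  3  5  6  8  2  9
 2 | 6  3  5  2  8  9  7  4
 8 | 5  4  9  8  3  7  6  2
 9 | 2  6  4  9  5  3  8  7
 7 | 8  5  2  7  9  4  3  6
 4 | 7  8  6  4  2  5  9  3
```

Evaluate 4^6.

4^1 = 4
4^2 = 4 * 4 = 3
4^3 = 3 * 4 = 8
4^4 = 8 * 4 = 2
4^5 = 2 * 4 = 4
4^6 = 4 * 4 = 3
(Structurally, Γ here is isomorphic to the quaternion group Q_8.)

3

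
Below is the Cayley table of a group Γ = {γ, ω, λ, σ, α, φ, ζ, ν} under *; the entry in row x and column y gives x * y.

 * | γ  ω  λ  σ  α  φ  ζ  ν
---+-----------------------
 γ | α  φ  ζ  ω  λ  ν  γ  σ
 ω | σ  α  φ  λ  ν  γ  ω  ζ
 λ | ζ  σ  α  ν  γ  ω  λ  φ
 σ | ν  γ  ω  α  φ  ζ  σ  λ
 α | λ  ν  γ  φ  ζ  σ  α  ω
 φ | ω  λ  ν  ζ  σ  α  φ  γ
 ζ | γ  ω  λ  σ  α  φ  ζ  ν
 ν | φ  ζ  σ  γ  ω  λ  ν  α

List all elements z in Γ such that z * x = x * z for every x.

{α, ζ}

An element z is central iff its row equals its column in the table.
For ν: ν * γ = φ ≠ σ = γ * ν, so ν ∉ Z.
Checking each element this way leaves Z(Γ) = {α, ζ}.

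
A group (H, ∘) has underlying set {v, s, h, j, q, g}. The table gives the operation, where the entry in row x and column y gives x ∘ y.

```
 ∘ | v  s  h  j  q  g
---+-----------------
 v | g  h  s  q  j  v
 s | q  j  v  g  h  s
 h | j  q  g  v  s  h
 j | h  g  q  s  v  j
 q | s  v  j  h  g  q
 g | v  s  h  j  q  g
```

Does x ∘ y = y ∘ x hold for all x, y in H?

s ∘ h = v but h ∘ s = q.
Since s and h do not commute, H is not abelian.

No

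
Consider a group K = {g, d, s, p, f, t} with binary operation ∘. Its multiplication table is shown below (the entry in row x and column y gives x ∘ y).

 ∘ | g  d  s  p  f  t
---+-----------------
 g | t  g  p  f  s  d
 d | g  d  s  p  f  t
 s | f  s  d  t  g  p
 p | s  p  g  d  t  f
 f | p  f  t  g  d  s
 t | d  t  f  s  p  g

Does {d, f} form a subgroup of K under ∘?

{d, f} contains the identity d.
Checking products: every product of two elements of {d, f} (read from the table) lies in {d, f}, so the set is closed.
In a finite group, a nonempty closed subset is a subgroup. So {d, f} ≤ K.

Yes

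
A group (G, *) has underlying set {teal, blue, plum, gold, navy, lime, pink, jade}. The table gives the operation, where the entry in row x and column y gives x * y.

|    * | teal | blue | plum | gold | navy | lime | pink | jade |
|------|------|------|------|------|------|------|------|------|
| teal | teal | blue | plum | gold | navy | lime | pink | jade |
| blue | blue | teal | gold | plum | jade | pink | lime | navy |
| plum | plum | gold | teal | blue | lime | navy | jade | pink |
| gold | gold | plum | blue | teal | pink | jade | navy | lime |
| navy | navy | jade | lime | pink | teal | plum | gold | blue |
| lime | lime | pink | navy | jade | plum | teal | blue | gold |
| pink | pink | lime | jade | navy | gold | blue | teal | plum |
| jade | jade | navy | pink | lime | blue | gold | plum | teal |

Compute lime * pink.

Read row lime, column pink: lime * pink = blue.
(Structurally, G here is isomorphic to the elementary abelian group (Z_2)^3.)

blue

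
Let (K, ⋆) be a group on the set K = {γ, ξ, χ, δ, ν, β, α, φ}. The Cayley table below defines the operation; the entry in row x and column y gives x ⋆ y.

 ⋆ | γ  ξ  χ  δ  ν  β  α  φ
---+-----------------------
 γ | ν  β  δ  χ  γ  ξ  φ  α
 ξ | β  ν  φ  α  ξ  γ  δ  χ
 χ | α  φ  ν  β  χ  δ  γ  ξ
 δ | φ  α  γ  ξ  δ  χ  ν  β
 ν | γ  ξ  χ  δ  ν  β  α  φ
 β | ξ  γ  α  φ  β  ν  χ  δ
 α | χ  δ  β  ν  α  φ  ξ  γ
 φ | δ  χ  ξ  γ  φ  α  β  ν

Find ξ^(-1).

ξ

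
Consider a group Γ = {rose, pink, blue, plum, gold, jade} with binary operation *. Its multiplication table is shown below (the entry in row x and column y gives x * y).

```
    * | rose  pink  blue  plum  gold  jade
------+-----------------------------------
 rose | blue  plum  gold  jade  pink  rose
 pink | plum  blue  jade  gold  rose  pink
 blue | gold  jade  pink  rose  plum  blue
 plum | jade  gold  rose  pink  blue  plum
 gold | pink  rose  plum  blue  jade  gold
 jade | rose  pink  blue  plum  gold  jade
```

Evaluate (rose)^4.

rose^1 = rose
rose^2 = rose * rose = blue
rose^3 = blue * rose = gold
rose^4 = gold * rose = pink

pink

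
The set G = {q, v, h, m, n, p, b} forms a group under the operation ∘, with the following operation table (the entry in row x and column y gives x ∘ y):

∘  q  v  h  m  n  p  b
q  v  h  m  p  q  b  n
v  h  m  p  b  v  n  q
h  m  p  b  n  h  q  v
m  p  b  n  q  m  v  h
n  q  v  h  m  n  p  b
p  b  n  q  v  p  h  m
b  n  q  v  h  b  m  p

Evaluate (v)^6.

p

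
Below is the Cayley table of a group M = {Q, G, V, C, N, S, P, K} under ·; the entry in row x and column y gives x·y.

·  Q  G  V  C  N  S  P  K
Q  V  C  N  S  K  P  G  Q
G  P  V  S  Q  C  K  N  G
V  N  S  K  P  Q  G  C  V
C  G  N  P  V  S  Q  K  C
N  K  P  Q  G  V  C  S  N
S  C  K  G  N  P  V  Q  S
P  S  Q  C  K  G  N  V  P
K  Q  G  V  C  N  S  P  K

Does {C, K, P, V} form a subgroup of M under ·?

{C, K, P, V} contains the identity K.
Checking products: every product of two elements of {C, K, P, V} (read from the table) lies in {C, K, P, V}, so the set is closed.
In a finite group, a nonempty closed subset is a subgroup. So {C, K, P, V} ≤ M.
(Structurally, M here is isomorphic to the quaternion group Q_8.)

Yes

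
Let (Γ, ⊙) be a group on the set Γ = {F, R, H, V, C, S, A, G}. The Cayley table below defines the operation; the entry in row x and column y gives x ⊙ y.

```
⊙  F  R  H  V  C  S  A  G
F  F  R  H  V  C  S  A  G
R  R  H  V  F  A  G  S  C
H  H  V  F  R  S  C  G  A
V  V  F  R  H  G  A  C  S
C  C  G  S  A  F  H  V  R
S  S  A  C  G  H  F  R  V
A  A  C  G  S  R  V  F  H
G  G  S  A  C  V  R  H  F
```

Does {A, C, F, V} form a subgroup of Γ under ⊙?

No

V ⊙ V = H, which is not in {A, C, F, V}.
The subset is not closed under ⊙, so it is not a subgroup.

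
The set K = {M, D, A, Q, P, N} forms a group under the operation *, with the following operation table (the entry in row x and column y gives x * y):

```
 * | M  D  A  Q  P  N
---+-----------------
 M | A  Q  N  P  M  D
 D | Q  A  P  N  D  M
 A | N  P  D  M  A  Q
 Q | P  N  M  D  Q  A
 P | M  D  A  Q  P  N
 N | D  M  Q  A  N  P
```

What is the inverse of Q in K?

M

First locate the identity: row P matches the header, so P is the identity.
Scan row Q for P: Q * M = P. Hence Q^(-1) = M.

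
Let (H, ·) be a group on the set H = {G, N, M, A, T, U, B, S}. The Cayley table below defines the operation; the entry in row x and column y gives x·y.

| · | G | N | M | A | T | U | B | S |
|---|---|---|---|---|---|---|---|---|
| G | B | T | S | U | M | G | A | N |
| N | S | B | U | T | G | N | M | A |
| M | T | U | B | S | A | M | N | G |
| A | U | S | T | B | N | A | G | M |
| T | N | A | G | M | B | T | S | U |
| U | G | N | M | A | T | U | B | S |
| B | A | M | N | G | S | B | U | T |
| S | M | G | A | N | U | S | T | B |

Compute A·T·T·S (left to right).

N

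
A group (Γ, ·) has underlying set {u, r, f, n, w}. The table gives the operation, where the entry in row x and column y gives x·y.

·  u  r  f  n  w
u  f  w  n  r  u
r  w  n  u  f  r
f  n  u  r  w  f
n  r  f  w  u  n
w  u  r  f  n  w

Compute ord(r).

The identity element is w (its row matches the header).
r^1 = r
r^2 = r·r = n
r^3 = n·r = f
r^4 = f·r = u
r^5 = u·r = w
The first power of r equal to the identity is r^5, so ord(r) = 5.
(Structurally, Γ here is isomorphic to the cyclic group Z_5.)

5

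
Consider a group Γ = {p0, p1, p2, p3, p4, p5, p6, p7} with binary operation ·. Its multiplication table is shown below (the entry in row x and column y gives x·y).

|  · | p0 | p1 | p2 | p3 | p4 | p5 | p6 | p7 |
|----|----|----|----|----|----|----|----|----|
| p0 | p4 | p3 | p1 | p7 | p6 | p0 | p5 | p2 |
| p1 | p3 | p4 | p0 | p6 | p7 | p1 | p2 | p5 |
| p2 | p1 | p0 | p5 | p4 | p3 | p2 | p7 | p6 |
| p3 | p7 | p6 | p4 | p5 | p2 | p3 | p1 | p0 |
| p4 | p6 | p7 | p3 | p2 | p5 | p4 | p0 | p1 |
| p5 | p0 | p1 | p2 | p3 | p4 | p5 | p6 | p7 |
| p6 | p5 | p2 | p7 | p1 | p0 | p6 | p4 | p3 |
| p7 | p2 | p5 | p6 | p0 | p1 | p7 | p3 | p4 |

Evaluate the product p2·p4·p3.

p2·p4 = p3
p3·p3 = p5

p5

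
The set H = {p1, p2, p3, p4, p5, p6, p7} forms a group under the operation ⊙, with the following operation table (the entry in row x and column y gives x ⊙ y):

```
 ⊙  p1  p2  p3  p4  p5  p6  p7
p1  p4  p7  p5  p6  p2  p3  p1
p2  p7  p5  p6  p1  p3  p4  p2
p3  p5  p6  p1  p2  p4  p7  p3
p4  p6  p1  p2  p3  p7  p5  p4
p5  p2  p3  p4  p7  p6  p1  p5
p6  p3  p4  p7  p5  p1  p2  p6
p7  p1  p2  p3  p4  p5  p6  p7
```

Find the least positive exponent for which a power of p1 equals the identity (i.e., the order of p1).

7

The identity element is p7 (its row matches the header).
p1^1 = p1
p1^2 = p1 ⊙ p1 = p4
p1^3 = p4 ⊙ p1 = p6
p1^4 = p6 ⊙ p1 = p3
p1^5 = p3 ⊙ p1 = p5
p1^6 = p5 ⊙ p1 = p2
p1^7 = p2 ⊙ p1 = p7
The first power of p1 equal to the identity is p1^7, so ord(p1) = 7.
(Structurally, H here is isomorphic to the cyclic group Z_7.)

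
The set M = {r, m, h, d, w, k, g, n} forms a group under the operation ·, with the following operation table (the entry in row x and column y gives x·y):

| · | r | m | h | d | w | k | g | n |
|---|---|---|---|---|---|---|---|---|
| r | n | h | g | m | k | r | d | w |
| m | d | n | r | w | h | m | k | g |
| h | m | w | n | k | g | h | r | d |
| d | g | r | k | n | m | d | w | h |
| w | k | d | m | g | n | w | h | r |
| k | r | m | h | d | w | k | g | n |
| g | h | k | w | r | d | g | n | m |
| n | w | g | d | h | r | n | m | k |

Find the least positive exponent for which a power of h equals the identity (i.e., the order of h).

4

The identity element is k (its row matches the header).
h^1 = h
h^2 = h·h = n
h^3 = n·h = d
h^4 = d·h = k
The first power of h equal to the identity is h^4, so ord(h) = 4.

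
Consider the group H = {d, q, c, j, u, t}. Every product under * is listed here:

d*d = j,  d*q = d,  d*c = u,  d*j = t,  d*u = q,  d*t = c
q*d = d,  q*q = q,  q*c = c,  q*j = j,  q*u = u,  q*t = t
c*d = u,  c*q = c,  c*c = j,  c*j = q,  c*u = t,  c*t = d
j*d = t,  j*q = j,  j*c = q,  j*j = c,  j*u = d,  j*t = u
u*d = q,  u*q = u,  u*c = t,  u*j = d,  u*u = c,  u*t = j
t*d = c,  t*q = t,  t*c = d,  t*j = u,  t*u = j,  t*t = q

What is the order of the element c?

3

The identity element is q (its row matches the header).
c^1 = c
c^2 = c*c = j
c^3 = j*c = q
The first power of c equal to the identity is c^3, so ord(c) = 3.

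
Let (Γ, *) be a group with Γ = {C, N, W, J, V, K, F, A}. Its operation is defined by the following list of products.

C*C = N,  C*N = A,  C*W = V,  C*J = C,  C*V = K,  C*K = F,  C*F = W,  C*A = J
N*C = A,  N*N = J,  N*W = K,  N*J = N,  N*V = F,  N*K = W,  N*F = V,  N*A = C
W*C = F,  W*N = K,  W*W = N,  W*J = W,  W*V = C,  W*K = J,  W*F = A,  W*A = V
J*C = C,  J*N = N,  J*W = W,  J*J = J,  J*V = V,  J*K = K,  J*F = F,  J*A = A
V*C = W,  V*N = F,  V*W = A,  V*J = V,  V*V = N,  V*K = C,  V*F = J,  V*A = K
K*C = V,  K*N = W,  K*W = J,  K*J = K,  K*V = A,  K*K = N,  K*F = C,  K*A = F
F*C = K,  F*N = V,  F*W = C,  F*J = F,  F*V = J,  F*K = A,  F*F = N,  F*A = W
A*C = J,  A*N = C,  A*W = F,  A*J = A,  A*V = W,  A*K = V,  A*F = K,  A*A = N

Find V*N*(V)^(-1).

The identity is J. In row V, the entry J sits in column F, so V^(-1) = F.
V*N = F
F*F = N

N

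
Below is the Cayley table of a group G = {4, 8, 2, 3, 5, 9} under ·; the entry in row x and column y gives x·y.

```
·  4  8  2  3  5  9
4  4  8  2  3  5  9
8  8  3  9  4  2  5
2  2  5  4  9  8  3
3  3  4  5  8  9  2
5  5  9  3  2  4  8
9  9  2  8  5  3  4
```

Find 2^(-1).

2

First locate the identity: row 4 matches the header, so 4 is the identity.
Scan row 2 for 4: 2·2 = 4. Hence 2^(-1) = 2.
(Structurally, G here is isomorphic to the symmetric group S_3.)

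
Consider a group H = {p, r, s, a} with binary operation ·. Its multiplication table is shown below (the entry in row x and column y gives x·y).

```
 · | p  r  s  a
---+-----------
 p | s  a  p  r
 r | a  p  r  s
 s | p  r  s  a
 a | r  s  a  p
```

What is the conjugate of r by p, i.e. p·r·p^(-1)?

The identity is s. In row p, the entry s sits in column p, so p^(-1) = p.
p·r = a
a·p = r

r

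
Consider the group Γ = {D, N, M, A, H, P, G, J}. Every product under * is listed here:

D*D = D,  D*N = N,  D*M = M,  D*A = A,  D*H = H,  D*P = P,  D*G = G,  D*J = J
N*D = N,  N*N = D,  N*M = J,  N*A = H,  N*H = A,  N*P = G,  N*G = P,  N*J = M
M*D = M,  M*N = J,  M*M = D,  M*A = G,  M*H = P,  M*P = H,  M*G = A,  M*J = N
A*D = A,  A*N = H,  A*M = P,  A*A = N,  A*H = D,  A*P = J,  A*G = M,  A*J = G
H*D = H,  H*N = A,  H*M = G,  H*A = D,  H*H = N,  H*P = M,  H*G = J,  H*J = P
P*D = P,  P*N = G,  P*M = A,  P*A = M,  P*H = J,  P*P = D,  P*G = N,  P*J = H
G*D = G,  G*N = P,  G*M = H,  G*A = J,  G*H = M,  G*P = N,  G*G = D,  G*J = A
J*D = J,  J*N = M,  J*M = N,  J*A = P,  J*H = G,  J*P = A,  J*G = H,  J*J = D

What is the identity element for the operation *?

The identity e satisfies e * x = x for all x, so its row in the table reproduces the column headers.
Row D reads: D, N, M, A, H, P, G, J — exactly the header order. So D is the identity.
(Structurally, Γ here is isomorphic to the dihedral group D_4.)

D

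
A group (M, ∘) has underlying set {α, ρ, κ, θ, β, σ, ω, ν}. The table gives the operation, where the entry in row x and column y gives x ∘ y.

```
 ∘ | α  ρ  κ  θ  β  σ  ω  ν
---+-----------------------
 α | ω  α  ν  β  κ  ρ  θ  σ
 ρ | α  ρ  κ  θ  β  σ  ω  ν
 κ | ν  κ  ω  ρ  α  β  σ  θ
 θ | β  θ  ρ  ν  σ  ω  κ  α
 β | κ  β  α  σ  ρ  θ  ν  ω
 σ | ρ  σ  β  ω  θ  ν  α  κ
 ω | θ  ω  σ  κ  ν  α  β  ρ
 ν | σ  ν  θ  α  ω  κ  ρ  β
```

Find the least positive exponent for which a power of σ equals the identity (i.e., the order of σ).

The identity element is ρ (its row matches the header).
σ^1 = σ
σ^2 = σ ∘ σ = ν
σ^3 = ν ∘ σ = κ
σ^4 = κ ∘ σ = β
σ^5 = β ∘ σ = θ
σ^6 = θ ∘ σ = ω
σ^7 = ω ∘ σ = α
σ^8 = α ∘ σ = ρ
The first power of σ equal to the identity is σ^8, so ord(σ) = 8.
(Structurally, M here is isomorphic to the cyclic group Z_8.)

8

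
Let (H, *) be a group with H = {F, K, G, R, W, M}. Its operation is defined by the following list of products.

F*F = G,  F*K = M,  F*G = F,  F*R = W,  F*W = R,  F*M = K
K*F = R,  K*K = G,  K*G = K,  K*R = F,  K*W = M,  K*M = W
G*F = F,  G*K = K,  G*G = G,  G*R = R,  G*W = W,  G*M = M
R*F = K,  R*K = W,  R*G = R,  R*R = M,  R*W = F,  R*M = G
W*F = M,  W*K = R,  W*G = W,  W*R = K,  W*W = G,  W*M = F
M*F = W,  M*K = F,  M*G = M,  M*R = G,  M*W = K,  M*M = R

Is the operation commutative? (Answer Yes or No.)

No

R*F = K but F*R = W.
Since R and F do not commute, H is not abelian.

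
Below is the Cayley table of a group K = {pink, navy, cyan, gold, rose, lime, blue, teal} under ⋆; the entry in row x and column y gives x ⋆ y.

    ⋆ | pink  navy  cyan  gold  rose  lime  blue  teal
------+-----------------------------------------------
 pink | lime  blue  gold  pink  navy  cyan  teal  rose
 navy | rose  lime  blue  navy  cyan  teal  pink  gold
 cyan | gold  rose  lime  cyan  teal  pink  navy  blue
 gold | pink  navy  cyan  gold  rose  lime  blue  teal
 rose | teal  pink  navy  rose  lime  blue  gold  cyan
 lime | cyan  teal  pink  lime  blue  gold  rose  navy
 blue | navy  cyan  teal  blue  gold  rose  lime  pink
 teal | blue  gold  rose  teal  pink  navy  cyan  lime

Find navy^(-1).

teal

First locate the identity: row gold matches the header, so gold is the identity.
Scan row navy for gold: navy ⋆ teal = gold. Hence navy^(-1) = teal.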